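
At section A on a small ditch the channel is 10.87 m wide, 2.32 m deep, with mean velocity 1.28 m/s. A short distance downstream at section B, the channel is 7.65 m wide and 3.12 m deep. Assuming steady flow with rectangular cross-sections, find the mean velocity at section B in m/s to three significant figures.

1.35 m/s

Q = A₁V₁ = (10.87×2.32) × 1.28 = 32.28 m³/s
A₂ = 7.65 × 3.12 = 23.87 m²
V₂ = Q/A₂ = 32.28/23.87 = 1.352 m/s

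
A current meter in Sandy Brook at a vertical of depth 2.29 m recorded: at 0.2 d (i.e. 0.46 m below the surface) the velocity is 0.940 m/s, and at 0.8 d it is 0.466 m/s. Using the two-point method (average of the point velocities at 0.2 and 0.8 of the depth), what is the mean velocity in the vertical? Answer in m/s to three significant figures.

v̄ = (0.940 + 0.466) / 2 = 0.7030 m/s

0.703 m/s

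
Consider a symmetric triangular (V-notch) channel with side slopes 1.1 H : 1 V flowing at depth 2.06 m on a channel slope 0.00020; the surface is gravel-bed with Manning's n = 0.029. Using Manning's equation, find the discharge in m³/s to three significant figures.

1.90 m³/s

A = z·y² = 1.1×2.06² = 4.668 m²
P = 2y√(1+z²) = 2×2.06×√(1+1.1²) = 6.125 m
R = A/P = 4.668/6.125 = 0.7621 m
Q = (1/n)·A·R^(2/3)·S^(1/2) = (1/0.029) × 4.668 × 0.7621^(2/3) × 0.00020^(1/2) = 1.899 m³/s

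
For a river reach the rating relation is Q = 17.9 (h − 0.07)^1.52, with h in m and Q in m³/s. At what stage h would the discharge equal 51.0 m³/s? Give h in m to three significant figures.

h − h₀ = (Q/C)^(1/b) = (51.0/17.9)^(1/1.52) = 1.991 m
h = 0.07 + 1.991 = 2.061 m

2.06 m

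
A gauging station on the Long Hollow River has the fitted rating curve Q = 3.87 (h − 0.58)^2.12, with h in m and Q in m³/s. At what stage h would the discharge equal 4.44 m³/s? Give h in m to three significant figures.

1.65 m

h − h₀ = (Q/C)^(1/b) = (4.44/3.87)^(1/2.12) = 1.067 m
h = 0.58 + 1.067 = 1.647 m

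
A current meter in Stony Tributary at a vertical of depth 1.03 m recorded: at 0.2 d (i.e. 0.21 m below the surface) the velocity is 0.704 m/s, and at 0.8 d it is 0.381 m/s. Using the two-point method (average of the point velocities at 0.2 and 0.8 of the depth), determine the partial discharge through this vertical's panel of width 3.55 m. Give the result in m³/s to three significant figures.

v̄ = (0.704 + 0.381) / 2 = 0.5425 m/s
q = v̄ × d × w = 0.5425 × 1.03 × 3.55 = 1.984 m³/s

1.98 m³/s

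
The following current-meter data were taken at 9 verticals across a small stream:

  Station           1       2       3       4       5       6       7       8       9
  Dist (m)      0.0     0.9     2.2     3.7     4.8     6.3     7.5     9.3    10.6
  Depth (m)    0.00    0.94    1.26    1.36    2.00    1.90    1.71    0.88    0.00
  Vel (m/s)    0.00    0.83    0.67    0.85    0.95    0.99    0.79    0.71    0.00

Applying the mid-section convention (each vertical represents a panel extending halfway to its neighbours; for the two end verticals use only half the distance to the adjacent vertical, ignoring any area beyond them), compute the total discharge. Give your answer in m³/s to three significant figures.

11.5 m³/s

w_2 = (2.2 − 0.0)/2 = 1.1 m; q_2 = 0.83 × 0.94 × 1.1 = 0.8582 m³/s
w_3 = (3.7 − 0.9)/2 = 1.4 m; q_3 = 0.67 × 1.26 × 1.4 = 1.182 m³/s
w_4 = (4.8 − 2.2)/2 = 1.3 m; q_4 = 0.85 × 1.36 × 1.3 = 1.503 m³/s
w_5 = (6.3 − 3.7)/2 = 1.3 m; q_5 = 0.95 × 2.00 × 1.3 = 2.470 m³/s
w_6 = (7.5 − 4.8)/2 = 1.35 m; q_6 = 0.99 × 1.90 × 1.35 = 2.539 m³/s
w_7 = (9.3 − 6.3)/2 = 1.5 m; q_7 = 0.79 × 1.71 × 1.5 = 2.026 m³/s
w_8 = (10.6 − 7.5)/2 = 1.55 m; q_8 = 0.71 × 0.88 × 1.55 = 0.9684 m³/s
Stations 1, 9 contribute zero (depth or velocity is 0).
Q = Σ qᵢ = 11.55 m³/s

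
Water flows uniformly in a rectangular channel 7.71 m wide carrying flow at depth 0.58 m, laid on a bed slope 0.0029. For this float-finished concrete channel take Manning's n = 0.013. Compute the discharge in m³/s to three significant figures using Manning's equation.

11.7 m³/s

A = b·y = 7.71 × 0.58 = 4.472 m²
P = b + 2y = 7.71 + 2×0.58 = 8.870 m
R = A/P = 4.472/8.870 = 0.5041 m
Q = (1/n)·A·R^(2/3)·S^(1/2) = (1/0.013) × 4.472 × 0.5041^(2/3) × 0.0029^(1/2) = 11.73 m³/s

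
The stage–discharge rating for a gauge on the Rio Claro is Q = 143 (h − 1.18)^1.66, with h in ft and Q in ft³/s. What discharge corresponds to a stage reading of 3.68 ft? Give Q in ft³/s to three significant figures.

655 ft³/s

Q = 143 × (3.68 − 1.18)^1.66 = 143 × 2.5^1.66 = 654.5 ft³/s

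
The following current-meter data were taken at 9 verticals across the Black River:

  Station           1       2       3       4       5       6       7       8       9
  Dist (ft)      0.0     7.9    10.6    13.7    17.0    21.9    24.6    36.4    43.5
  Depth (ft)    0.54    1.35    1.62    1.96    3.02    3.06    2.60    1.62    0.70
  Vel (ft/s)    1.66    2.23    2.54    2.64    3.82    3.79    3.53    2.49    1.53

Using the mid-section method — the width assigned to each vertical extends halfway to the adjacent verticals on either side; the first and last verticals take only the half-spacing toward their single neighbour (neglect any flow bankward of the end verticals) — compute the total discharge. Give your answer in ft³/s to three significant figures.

w_1 = (7.9 − 0.0)/2 = 3.95 ft; q_1 = 1.66 × 0.54 × 3.95 = 3.541 ft³/s
w_2 = (10.6 − 0.0)/2 = 5.3 ft; q_2 = 2.23 × 1.35 × 5.3 = 15.96 ft³/s
w_3 = (13.7 − 7.9)/2 = 2.9 ft; q_3 = 2.54 × 1.62 × 2.9 = 11.93 ft³/s
w_4 = (17.0 − 10.6)/2 = 3.2 ft; q_4 = 2.64 × 1.96 × 3.2 = 16.56 ft³/s
w_5 = (21.9 − 13.7)/2 = 4.1 ft; q_5 = 3.82 × 3.02 × 4.1 = 47.30 ft³/s
w_6 = (24.6 − 17.0)/2 = 3.8 ft; q_6 = 3.79 × 3.06 × 3.8 = 44.07 ft³/s
w_7 = (36.4 − 21.9)/2 = 7.25 ft; q_7 = 3.53 × 2.60 × 7.25 = 66.54 ft³/s
w_8 = (43.5 − 24.6)/2 = 9.45 ft; q_8 = 2.49 × 1.62 × 9.45 = 38.12 ft³/s
w_9 = (43.5 − 36.4)/2 = 3.55 ft; q_9 = 1.53 × 0.70 × 3.55 = 3.802 ft³/s
Q = Σ qᵢ = 247.8 ft³/s

248 ft³/s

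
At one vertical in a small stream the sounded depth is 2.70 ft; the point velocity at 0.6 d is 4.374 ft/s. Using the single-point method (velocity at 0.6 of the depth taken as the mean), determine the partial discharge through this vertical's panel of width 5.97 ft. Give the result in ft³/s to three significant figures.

v̄ = v₀.₆ = 4.374 ft/s
q = v̄ × d × w = 4.374 × 2.70 × 5.97 = 70.50 ft³/s

70.5 ft³/s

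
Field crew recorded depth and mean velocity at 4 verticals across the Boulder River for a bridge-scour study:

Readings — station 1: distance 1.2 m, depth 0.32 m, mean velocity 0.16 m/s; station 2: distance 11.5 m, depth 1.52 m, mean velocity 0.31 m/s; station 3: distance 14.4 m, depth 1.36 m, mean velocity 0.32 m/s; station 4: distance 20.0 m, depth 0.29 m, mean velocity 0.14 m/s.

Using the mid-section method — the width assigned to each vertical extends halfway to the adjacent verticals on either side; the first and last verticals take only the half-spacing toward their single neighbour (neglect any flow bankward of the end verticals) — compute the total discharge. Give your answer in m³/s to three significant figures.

5.34 m³/s

w_1 = (11.5 − 1.2)/2 = 5.15 m; q_1 = 0.16 × 0.32 × 5.15 = 0.2637 m³/s
w_2 = (14.4 − 1.2)/2 = 6.6 m; q_2 = 0.31 × 1.52 × 6.6 = 3.110 m³/s
w_3 = (20.0 − 11.5)/2 = 4.25 m; q_3 = 0.32 × 1.36 × 4.25 = 1.850 m³/s
w_4 = (20.0 − 14.4)/2 = 2.8 m; q_4 = 0.14 × 0.29 × 2.8 = 0.1137 m³/s
Q = Σ qᵢ = 5.337 m³/s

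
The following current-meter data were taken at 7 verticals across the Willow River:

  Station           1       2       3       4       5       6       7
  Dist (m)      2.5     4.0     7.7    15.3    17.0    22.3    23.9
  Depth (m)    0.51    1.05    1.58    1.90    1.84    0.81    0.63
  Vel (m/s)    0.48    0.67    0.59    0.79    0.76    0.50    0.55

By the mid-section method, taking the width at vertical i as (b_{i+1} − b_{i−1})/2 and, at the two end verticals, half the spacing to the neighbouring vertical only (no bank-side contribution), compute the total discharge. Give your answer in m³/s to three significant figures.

20.8 m³/s

w_1 = (4.0 − 2.5)/2 = 0.75 m; q_1 = 0.48 × 0.51 × 0.75 = 0.1836 m³/s
w_2 = (7.7 − 2.5)/2 = 2.6 m; q_2 = 0.67 × 1.05 × 2.6 = 1.829 m³/s
w_3 = (15.3 − 4.0)/2 = 5.65 m; q_3 = 0.59 × 1.58 × 5.65 = 5.267 m³/s
w_4 = (17.0 − 7.7)/2 = 4.65 m; q_4 = 0.79 × 1.90 × 4.65 = 6.980 m³/s
w_5 = (22.3 − 15.3)/2 = 3.5 m; q_5 = 0.76 × 1.84 × 3.5 = 4.894 m³/s
w_6 = (23.9 − 17.0)/2 = 3.45 m; q_6 = 0.50 × 0.81 × 3.45 = 1.397 m³/s
w_7 = (23.9 − 22.3)/2 = 0.8 m; q_7 = 0.55 × 0.63 × 0.8 = 0.2772 m³/s
Q = Σ qᵢ = 20.83 m³/s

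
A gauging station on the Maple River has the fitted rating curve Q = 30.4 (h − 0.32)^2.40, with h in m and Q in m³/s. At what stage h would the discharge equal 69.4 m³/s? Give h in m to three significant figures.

1.73 m

h − h₀ = (Q/C)^(1/b) = (69.4/30.4)^(1/2.40) = 1.410 m
h = 0.32 + 1.410 = 1.730 m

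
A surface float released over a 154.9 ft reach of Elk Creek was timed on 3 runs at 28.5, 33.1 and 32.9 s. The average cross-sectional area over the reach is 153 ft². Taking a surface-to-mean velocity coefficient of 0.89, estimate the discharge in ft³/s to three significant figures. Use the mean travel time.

t̄ = (28.5 + 33.1 + 32.9) / 3 = 31.5 s
v_surface = L / t̄ = 154.9 / 31.5 = 4.917 ft/s
v_mean = 0.89 × 4.917 = 4.377 ft/s
Q = A × v_mean = 153 × 4.377 = 669.6 ft³/s

670 ft³/s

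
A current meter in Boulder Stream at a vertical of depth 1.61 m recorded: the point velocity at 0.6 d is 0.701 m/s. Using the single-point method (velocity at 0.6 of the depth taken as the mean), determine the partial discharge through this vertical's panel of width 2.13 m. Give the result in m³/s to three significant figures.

v̄ = v₀.₆ = 0.701 m/s
q = v̄ × d × w = 0.7010 × 1.61 × 2.13 = 2.404 m³/s

2.40 m³/s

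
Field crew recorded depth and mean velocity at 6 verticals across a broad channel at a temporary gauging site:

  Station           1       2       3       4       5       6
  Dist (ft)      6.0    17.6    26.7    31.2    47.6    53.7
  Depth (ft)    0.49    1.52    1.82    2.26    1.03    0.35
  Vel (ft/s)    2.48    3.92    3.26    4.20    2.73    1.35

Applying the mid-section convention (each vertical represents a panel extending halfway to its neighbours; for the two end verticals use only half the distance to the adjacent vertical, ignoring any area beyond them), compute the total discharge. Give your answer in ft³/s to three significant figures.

241 ft³/s

w_1 = (17.6 − 6.0)/2 = 5.8 ft; q_1 = 2.48 × 0.49 × 5.8 = 7.048 ft³/s
w_2 = (26.7 − 6.0)/2 = 10.35 ft; q_2 = 3.92 × 1.52 × 10.35 = 61.67 ft³/s
w_3 = (31.2 − 17.6)/2 = 6.8 ft; q_3 = 3.26 × 1.82 × 6.8 = 40.35 ft³/s
w_4 = (47.6 − 26.7)/2 = 10.45 ft; q_4 = 4.20 × 2.26 × 10.45 = 99.19 ft³/s
w_5 = (53.7 − 31.2)/2 = 11.25 ft; q_5 = 2.73 × 1.03 × 11.25 = 31.63 ft³/s
w_6 = (53.7 − 47.6)/2 = 3.05 ft; q_6 = 1.35 × 0.35 × 3.05 = 1.441 ft³/s
Q = Σ qᵢ = 241.3 ft³/s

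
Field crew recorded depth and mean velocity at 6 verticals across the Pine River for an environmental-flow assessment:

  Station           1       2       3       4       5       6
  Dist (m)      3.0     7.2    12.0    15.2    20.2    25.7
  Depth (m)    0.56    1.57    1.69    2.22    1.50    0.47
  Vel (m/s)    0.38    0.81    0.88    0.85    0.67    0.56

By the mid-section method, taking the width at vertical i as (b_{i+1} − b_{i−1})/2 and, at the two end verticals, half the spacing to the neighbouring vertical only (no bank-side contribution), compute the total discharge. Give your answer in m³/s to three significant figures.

w_1 = (7.2 − 3.0)/2 = 2.1 m; q_1 = 0.38 × 0.56 × 2.1 = 0.4469 m³/s
w_2 = (12.0 − 3.0)/2 = 4.5 m; q_2 = 0.81 × 1.57 × 4.5 = 5.723 m³/s
w_3 = (15.2 − 7.2)/2 = 4 m; q_3 = 0.88 × 1.69 × 4 = 5.949 m³/s
w_4 = (20.2 − 12.0)/2 = 4.1 m; q_4 = 0.85 × 2.22 × 4.1 = 7.737 m³/s
w_5 = (25.7 − 15.2)/2 = 5.25 m; q_5 = 0.67 × 1.50 × 5.25 = 5.276 m³/s
w_6 = (25.7 − 20.2)/2 = 2.75 m; q_6 = 0.56 × 0.47 × 2.75 = 0.7238 m³/s
Q = Σ qᵢ = 25.86 m³/s

25.9 m³/s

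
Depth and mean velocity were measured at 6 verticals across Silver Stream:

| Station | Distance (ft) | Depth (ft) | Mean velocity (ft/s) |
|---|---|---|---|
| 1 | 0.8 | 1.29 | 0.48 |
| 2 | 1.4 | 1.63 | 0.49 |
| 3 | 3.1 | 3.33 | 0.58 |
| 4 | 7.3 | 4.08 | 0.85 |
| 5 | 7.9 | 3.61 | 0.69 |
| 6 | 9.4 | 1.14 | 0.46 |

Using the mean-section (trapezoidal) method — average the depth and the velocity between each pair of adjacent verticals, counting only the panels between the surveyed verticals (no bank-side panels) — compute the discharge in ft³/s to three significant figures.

17.6 ft³/s

Panel 1-2: Δb = 0.6 ft, d̄ = (1.29+1.63)/2 = 1.46, v̄ = (0.48+0.49)/2 = 0.485 → q = 0.6×1.46×0.485 = 0.4249 ft³/s
Panel 2-3: Δb = 1.7 ft, d̄ = (1.63+3.33)/2 = 2.48, v̄ = (0.49+0.58)/2 = 0.535 → q = 1.7×2.48×0.535 = 2.256 ft³/s
Panel 3-4: Δb = 4.2 ft, d̄ = (3.33+4.08)/2 = 3.705, v̄ = (0.58+0.85)/2 = 0.715 → q = 4.2×3.705×0.715 = 11.13 ft³/s
Panel 4-5: Δb = 0.6 ft, d̄ = (4.08+3.61)/2 = 3.845, v̄ = (0.85+0.69)/2 = 0.77 → q = 0.6×3.845×0.77 = 1.776 ft³/s
Panel 5-6: Δb = 1.5 ft, d̄ = (3.61+1.14)/2 = 2.375, v̄ = (0.69+0.46)/2 = 0.575 → q = 1.5×2.375×0.575 = 2.048 ft³/s
Q = Σ q = 17.63 ft³/s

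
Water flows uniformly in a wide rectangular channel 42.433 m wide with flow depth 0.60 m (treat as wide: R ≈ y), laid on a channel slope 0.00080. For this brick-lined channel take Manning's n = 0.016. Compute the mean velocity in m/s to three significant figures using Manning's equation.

1.26 m/s

A = b·y = 42.433 × 0.60 = 25.46 m²
Wide channel: R ≈ y = 0.60 m
Q = (1/n)·A·R^(2/3)·S^(1/2) = (1/0.016) × 25.46 × 0.6000^(2/3) × 0.00080^(1/2) = 32.02 m³/s
V = Q/A = 32.02/25.46 = 1.258 m/s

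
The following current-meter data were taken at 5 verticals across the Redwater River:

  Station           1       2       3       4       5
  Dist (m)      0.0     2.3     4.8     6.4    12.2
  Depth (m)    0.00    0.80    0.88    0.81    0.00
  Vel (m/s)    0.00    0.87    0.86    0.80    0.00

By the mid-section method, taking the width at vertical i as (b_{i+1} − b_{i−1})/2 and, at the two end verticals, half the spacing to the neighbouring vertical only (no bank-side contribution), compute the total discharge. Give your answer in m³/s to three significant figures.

w_2 = (4.8 − 0.0)/2 = 2.4 m; q_2 = 0.87 × 0.80 × 2.4 = 1.670 m³/s
w_3 = (6.4 − 2.3)/2 = 2.05 m; q_3 = 0.86 × 0.88 × 2.05 = 1.551 m³/s
w_4 = (12.2 − 4.8)/2 = 3.7 m; q_4 = 0.80 × 0.81 × 3.7 = 2.398 m³/s
Stations 1, 5 contribute zero (depth or velocity is 0).
Q = Σ qᵢ = 5.619 m³/s

5.62 m³/s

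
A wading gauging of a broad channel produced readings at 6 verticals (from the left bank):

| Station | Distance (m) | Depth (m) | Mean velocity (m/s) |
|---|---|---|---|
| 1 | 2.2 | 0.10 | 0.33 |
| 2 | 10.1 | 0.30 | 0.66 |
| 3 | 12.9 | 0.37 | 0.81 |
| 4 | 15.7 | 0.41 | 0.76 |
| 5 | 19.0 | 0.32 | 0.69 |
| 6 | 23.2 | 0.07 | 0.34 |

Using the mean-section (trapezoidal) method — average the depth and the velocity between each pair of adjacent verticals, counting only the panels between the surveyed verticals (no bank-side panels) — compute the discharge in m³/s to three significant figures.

Panel 1-2: Δb = 7.9 m, d̄ = (0.10+0.30)/2 = 0.2, v̄ = (0.33+0.66)/2 = 0.495 → q = 7.9×0.2×0.495 = 0.7821 m³/s
Panel 2-3: Δb = 2.8 m, d̄ = (0.30+0.37)/2 = 0.335, v̄ = (0.66+0.81)/2 = 0.735 → q = 2.8×0.335×0.735 = 0.6894 m³/s
Panel 3-4: Δb = 2.8 m, d̄ = (0.37+0.41)/2 = 0.39, v̄ = (0.81+0.76)/2 = 0.785 → q = 2.8×0.39×0.785 = 0.8572 m³/s
Panel 4-5: Δb = 3.3 m, d̄ = (0.41+0.32)/2 = 0.365, v̄ = (0.76+0.69)/2 = 0.725 → q = 3.3×0.365×0.725 = 0.8733 m³/s
Panel 5-6: Δb = 4.2 m, d̄ = (0.32+0.07)/2 = 0.195, v̄ = (0.69+0.34)/2 = 0.515 → q = 4.2×0.195×0.515 = 0.4218 m³/s
Q = Σ q = 3.624 m³/s

3.62 m³/s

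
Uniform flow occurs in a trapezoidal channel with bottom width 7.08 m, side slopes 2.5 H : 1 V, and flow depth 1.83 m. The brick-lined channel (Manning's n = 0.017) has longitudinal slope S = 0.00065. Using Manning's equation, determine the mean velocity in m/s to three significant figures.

A = (b + z·y)·y = (7.08 + 2.5×1.83)×1.83 = 21.33 m²
P = b + 2y√(1+z²) = 7.08 + 2×1.83×√(1+2.5²) = 16.93 m
R = A/P = 21.33/16.93 = 1.259 m
Q = (1/n)·A·R^(2/3)·S^(1/2) = (1/0.017) × 21.33 × 1.259^(2/3) × 0.00065^(1/2) = 37.30 m³/s
V = Q/A = 37.30/21.33 = 1.749 m/s

1.75 m/s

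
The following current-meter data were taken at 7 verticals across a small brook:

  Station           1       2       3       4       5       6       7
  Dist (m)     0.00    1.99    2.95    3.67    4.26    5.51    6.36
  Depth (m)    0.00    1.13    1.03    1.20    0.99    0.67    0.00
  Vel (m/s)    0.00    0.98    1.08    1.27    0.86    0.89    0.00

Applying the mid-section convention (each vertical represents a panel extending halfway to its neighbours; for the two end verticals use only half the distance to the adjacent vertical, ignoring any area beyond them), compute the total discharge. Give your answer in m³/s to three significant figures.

w_2 = (2.95 − 0.00)/2 = 1.475 m; q_2 = 0.98 × 1.13 × 1.475 = 1.633 m³/s
w_3 = (3.67 − 1.99)/2 = 0.84 m; q_3 = 1.08 × 1.03 × 0.84 = 0.9344 m³/s
w_4 = (4.26 − 2.95)/2 = 0.655 m; q_4 = 1.27 × 1.20 × 0.655 = 0.9982 m³/s
w_5 = (5.51 − 3.67)/2 = 0.92 m; q_5 = 0.86 × 0.99 × 0.92 = 0.7833 m³/s
w_6 = (6.36 − 4.26)/2 = 1.05 m; q_6 = 0.89 × 0.67 × 1.05 = 0.6261 m³/s
Stations 1, 7 contribute zero (depth or velocity is 0).
Q = Σ qᵢ = 4.975 m³/s

4.98 m³/s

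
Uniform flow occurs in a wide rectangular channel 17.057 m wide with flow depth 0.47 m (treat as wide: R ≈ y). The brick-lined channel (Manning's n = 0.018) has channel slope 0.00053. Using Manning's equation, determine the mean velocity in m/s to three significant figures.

0.773 m/s

A = b·y = 17.057 × 0.47 = 8.017 m²
Wide channel: R ≈ y = 0.47 m
Q = (1/n)·A·R^(2/3)·S^(1/2) = (1/0.018) × 8.017 × 0.4700^(2/3) × 0.00053^(1/2) = 6.198 m³/s
V = Q/A = 6.198/8.017 = 0.7732 m/s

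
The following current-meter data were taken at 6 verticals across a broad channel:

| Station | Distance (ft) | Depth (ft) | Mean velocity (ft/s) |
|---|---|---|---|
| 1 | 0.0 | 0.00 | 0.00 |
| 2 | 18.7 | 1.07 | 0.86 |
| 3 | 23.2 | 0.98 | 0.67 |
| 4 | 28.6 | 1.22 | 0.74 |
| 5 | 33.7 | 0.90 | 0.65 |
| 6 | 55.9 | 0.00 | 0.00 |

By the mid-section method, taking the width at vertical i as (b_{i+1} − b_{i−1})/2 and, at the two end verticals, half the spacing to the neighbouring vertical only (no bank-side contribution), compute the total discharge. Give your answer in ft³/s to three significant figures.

w_2 = (23.2 − 0.0)/2 = 11.6 ft; q_2 = 0.86 × 1.07 × 11.6 = 10.67 ft³/s
w_3 = (28.6 − 18.7)/2 = 4.95 ft; q_3 = 0.67 × 0.98 × 4.95 = 3.250 ft³/s
w_4 = (33.7 − 23.2)/2 = 5.25 ft; q_4 = 0.74 × 1.22 × 5.25 = 4.740 ft³/s
w_5 = (55.9 − 28.6)/2 = 13.65 ft; q_5 = 0.65 × 0.90 × 13.65 = 7.985 ft³/s
Stations 1, 6 contribute zero (depth or velocity is 0).
Q = Σ qᵢ = 26.65 ft³/s

26.6 ft³/s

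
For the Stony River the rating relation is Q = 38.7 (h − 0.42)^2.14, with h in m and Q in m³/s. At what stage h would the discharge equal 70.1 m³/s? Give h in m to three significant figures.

h − h₀ = (Q/C)^(1/b) = (70.1/38.7)^(1/2.14) = 1.320 m
h = 0.42 + 1.320 = 1.740 m

1.74 m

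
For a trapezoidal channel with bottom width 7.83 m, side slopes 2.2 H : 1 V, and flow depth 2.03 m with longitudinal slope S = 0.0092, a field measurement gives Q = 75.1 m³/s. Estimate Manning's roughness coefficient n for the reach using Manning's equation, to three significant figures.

0.0402

A = (b + z·y)·y = (7.83 + 2.2×2.03)×2.03 = 24.96 m²
P = b + 2y√(1+z²) = 7.83 + 2×2.03×√(1+2.2²) = 17.64 m
R = A/P = 24.96/17.64 = 1.415 m
n = (1/Q)·A·R^(2/3)·S^(1/2) = (1/75.1) × 24.96 × 1.260 × 0.09592 = 0.04018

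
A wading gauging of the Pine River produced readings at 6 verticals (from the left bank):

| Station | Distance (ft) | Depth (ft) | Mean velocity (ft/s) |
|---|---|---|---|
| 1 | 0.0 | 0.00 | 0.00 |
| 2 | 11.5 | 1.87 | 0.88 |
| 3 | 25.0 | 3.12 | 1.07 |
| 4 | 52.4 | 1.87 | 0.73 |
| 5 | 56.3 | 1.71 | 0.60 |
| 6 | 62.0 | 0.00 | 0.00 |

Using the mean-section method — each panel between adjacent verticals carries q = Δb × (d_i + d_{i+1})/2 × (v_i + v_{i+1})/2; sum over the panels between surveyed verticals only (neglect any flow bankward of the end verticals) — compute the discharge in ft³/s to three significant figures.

105 ft³/s

Panel 1-2: Δb = 11.5 ft, d̄ = (0.00+1.87)/2 = 0.935, v̄ = (0.00+0.88)/2 = 0.44 → q = 11.5×0.935×0.44 = 4.731 ft³/s
Panel 2-3: Δb = 13.5 ft, d̄ = (1.87+3.12)/2 = 2.495, v̄ = (0.88+1.07)/2 = 0.975 → q = 13.5×2.495×0.975 = 32.84 ft³/s
Panel 3-4: Δb = 27.4 ft, d̄ = (3.12+1.87)/2 = 2.495, v̄ = (1.07+0.73)/2 = 0.9 → q = 27.4×2.495×0.9 = 61.53 ft³/s
Panel 4-5: Δb = 3.9 ft, d̄ = (1.87+1.71)/2 = 1.79, v̄ = (0.73+0.60)/2 = 0.665 → q = 3.9×1.79×0.665 = 4.642 ft³/s
Panel 5-6: Δb = 5.7 ft, d̄ = (1.71+0.00)/2 = 0.855, v̄ = (0.60+0.00)/2 = 0.3 → q = 5.7×0.855×0.3 = 1.462 ft³/s
Q = Σ q = 105.2 ft³/s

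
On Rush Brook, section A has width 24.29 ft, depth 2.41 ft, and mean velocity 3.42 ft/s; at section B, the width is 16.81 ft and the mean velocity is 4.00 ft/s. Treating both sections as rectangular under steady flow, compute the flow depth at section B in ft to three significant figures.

Q = A₁V₁ = (24.29×2.41) × 3.42 = 200.2 ft³/s
d₂ = Q/(b₂ V₂) = 200.2/(16.81×4.00) = 2.977 ft

2.98 ft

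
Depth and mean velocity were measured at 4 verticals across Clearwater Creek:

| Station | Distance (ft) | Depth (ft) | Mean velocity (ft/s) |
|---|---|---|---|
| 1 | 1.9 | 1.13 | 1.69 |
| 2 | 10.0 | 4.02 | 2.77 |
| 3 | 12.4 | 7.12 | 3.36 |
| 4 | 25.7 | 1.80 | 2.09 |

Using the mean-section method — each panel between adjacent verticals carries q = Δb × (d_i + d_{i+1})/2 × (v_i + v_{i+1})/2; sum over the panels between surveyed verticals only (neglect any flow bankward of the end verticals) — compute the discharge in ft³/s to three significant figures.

Panel 1-2: Δb = 8.1 ft, d̄ = (1.13+4.02)/2 = 2.575, v̄ = (1.69+2.77)/2 = 2.23 → q = 8.1×2.575×2.23 = 46.51 ft³/s
Panel 2-3: Δb = 2.4 ft, d̄ = (4.02+7.12)/2 = 5.57, v̄ = (2.77+3.36)/2 = 3.065 → q = 2.4×5.57×3.065 = 40.97 ft³/s
Panel 3-4: Δb = 13.3 ft, d̄ = (7.12+1.80)/2 = 4.46, v̄ = (3.36+2.09)/2 = 2.725 → q = 13.3×4.46×2.725 = 161.6 ft³/s
Q = Σ q = 249.1 ft³/s

249 ft³/s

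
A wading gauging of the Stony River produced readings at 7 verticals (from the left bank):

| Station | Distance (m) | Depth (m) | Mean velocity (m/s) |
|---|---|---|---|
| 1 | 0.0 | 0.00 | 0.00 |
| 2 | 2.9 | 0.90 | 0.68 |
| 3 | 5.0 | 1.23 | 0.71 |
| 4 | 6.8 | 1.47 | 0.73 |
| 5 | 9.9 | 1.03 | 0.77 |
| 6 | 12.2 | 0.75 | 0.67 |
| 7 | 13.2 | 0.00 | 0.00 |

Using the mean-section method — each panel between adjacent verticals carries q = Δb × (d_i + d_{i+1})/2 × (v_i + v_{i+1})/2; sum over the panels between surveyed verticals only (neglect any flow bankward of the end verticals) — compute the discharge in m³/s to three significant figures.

8.25 m³/s

Panel 1-2: Δb = 2.9 m, d̄ = (0.00+0.90)/2 = 0.45, v̄ = (0.00+0.68)/2 = 0.34 → q = 2.9×0.45×0.34 = 0.4437 m³/s
Panel 2-3: Δb = 2.1 m, d̄ = (0.90+1.23)/2 = 1.065, v̄ = (0.68+0.71)/2 = 0.695 → q = 2.1×1.065×0.695 = 1.554 m³/s
Panel 3-4: Δb = 1.8 m, d̄ = (1.23+1.47)/2 = 1.35, v̄ = (0.71+0.73)/2 = 0.72 → q = 1.8×1.35×0.72 = 1.750 m³/s
Panel 4-5: Δb = 3.1 m, d̄ = (1.47+1.03)/2 = 1.25, v̄ = (0.73+0.77)/2 = 0.75 → q = 3.1×1.25×0.75 = 2.906 m³/s
Panel 5-6: Δb = 2.3 m, d̄ = (1.03+0.75)/2 = 0.89, v̄ = (0.77+0.67)/2 = 0.72 → q = 2.3×0.89×0.72 = 1.474 m³/s
Panel 6-7: Δb = 1 m, d̄ = (0.75+0.00)/2 = 0.375, v̄ = (0.67+0.00)/2 = 0.335 → q = 1×0.375×0.335 = 0.1256 m³/s
Q = Σ q = 8.253 m³/s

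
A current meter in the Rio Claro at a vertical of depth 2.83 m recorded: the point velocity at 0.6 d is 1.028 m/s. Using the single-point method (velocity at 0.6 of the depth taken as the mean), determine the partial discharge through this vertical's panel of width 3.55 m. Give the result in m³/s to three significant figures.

v̄ = v₀.₆ = 1.028 m/s
q = v̄ × d × w = 1.028 × 2.83 × 3.55 = 10.33 m³/s

10.3 m³/s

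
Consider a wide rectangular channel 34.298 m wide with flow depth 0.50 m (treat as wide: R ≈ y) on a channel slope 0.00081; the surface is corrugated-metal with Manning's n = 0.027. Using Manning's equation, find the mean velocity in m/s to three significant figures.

A = b·y = 34.298 × 0.50 = 17.15 m²
Wide channel: R ≈ y = 0.50 m
Q = (1/n)·A·R^(2/3)·S^(1/2) = (1/0.027) × 17.15 × 0.5000^(2/3) × 0.00081^(1/2) = 11.39 m³/s
V = Q/A = 11.39/17.15 = 0.6640 m/s

0.664 m/s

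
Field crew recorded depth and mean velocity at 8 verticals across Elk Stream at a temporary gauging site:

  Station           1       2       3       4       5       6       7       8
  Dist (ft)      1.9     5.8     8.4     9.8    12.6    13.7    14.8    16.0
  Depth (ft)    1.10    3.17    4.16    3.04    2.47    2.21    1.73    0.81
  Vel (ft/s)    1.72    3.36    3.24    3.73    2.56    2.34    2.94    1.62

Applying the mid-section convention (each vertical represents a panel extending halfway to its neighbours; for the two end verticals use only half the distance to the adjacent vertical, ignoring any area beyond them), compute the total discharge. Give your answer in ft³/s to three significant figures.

114 ft³/s

w_1 = (5.8 − 1.9)/2 = 1.95 ft; q_1 = 1.72 × 1.10 × 1.95 = 3.689 ft³/s
w_2 = (8.4 − 1.9)/2 = 3.25 ft; q_2 = 3.36 × 3.17 × 3.25 = 34.62 ft³/s
w_3 = (9.8 − 5.8)/2 = 2 ft; q_3 = 3.24 × 4.16 × 2 = 26.96 ft³/s
w_4 = (12.6 − 8.4)/2 = 2.1 ft; q_4 = 3.73 × 3.04 × 2.1 = 23.81 ft³/s
w_5 = (13.7 − 9.8)/2 = 1.95 ft; q_5 = 2.56 × 2.47 × 1.95 = 12.33 ft³/s
w_6 = (14.8 − 12.6)/2 = 1.1 ft; q_6 = 2.34 × 2.21 × 1.1 = 5.689 ft³/s
w_7 = (16.0 − 13.7)/2 = 1.15 ft; q_7 = 2.94 × 1.73 × 1.15 = 5.849 ft³/s
w_8 = (16.0 − 14.8)/2 = 0.6 ft; q_8 = 1.62 × 0.81 × 0.6 = 0.7873 ft³/s
Q = Σ qᵢ = 113.7 ft³/s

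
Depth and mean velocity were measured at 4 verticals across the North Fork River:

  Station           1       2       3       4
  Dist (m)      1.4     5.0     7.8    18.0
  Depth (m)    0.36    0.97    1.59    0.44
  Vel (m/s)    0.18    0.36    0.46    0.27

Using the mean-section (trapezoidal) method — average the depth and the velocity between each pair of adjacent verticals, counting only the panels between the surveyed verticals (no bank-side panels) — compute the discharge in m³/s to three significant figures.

Panel 1-2: Δb = 3.6 m, d̄ = (0.36+0.97)/2 = 0.665, v̄ = (0.18+0.36)/2 = 0.27 → q = 3.6×0.665×0.27 = 0.6464 m³/s
Panel 2-3: Δb = 2.8 m, d̄ = (0.97+1.59)/2 = 1.28, v̄ = (0.36+0.46)/2 = 0.41 → q = 2.8×1.28×0.41 = 1.469 m³/s
Panel 3-4: Δb = 10.2 m, d̄ = (1.59+0.44)/2 = 1.015, v̄ = (0.46+0.27)/2 = 0.365 → q = 10.2×1.015×0.365 = 3.779 m³/s
Q = Σ q = 5.895 m³/s

5.89 m³/s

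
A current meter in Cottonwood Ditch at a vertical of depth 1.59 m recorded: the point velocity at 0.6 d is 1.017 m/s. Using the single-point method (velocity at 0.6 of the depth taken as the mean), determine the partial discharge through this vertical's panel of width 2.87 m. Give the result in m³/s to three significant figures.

v̄ = v₀.₆ = 1.017 m/s
q = v̄ × d × w = 1.017 × 1.59 × 2.87 = 4.641 m³/s

4.64 m³/s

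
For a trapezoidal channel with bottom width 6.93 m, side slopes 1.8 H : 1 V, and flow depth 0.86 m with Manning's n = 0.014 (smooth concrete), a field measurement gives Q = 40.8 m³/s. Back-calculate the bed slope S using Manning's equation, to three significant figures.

0.00995

A = (b + z·y)·y = (6.93 + 1.8×0.86)×0.86 = 7.291 m²
P = b + 2y√(1+z²) = 6.93 + 2×0.86×√(1+1.8²) = 10.47 m
R = A/P = 7.291/10.47 = 0.6963 m
S = (Q·n / (1·A·R^(2/3)))² = (40.8×0.014 / (1×7.291×0.7856))² = 0.009945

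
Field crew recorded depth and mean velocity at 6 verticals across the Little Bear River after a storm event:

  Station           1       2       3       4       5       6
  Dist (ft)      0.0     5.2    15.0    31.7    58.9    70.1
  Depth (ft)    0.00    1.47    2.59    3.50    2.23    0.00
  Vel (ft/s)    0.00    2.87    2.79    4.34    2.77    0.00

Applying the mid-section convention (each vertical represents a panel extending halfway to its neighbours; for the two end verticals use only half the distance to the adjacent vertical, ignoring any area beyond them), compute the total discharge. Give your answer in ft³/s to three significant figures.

579 ft³/s

w_2 = (15.0 − 0.0)/2 = 7.5 ft; q_2 = 2.87 × 1.47 × 7.5 = 31.64 ft³/s
w_3 = (31.7 − 5.2)/2 = 13.25 ft; q_3 = 2.79 × 2.59 × 13.25 = 95.75 ft³/s
w_4 = (58.9 − 15.0)/2 = 21.95 ft; q_4 = 4.34 × 3.50 × 21.95 = 333.4 ft³/s
w_5 = (70.1 − 31.7)/2 = 19.2 ft; q_5 = 2.77 × 2.23 × 19.2 = 118.6 ft³/s
Stations 1, 6 contribute zero (depth or velocity is 0).
Q = Σ qᵢ = 579.4 ft³/s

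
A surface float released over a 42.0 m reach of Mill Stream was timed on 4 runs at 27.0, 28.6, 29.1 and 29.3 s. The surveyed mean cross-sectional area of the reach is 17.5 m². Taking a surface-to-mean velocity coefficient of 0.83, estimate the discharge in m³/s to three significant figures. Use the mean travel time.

21.4 m³/s

t̄ = (27.0 + 28.6 + 29.1 + 29.3) / 4 = 28.5 s
v_surface = L / t̄ = 42.0 / 28.5 = 1.474 m/s
v_mean = 0.83 × 1.474 = 1.223 m/s
Q = A × v_mean = 17.5 × 1.223 = 21.41 m³/s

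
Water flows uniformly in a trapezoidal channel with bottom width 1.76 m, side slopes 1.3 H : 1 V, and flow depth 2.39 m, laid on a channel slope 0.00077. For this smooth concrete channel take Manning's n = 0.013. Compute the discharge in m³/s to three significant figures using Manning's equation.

A = (b + z·y)·y = (1.76 + 1.3×2.39)×2.39 = 11.63 m²
P = b + 2y√(1+z²) = 1.76 + 2×2.39×√(1+1.3²) = 9.600 m
R = A/P = 11.63/9.600 = 1.212 m
Q = (1/n)·A·R^(2/3)·S^(1/2) = (1/0.013) × 11.63 × 1.212^(2/3) × 0.00077^(1/2) = 28.22 m³/s

28.2 m³/s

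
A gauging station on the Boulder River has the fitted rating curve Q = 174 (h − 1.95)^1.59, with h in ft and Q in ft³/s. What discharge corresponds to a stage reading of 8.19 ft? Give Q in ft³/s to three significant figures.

Q = 174 × (8.19 − 1.95)^1.59 = 174 × 6.24^1.59 = 3198 ft³/s

3200 ft³/s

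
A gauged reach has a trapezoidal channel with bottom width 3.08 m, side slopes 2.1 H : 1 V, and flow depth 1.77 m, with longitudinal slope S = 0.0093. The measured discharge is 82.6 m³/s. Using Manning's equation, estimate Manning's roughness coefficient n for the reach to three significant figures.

A = (b + z·y)·y = (3.08 + 2.1×1.77)×1.77 = 12.03 m²
P = b + 2y√(1+z²) = 3.08 + 2×1.77×√(1+2.1²) = 11.31 m
R = A/P = 12.03/11.31 = 1.063 m
n = (1/Q)·A·R^(2/3)·S^(1/2) = (1/82.6) × 12.03 × 1.042 × 0.09644 = 0.01463

0.0146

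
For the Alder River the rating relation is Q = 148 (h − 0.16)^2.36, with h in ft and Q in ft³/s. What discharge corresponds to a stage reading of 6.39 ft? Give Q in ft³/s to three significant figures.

11100 ft³/s

Q = 148 × (6.39 − 0.16)^2.36 = 148 × 6.23^2.36 = 11100 ft³/s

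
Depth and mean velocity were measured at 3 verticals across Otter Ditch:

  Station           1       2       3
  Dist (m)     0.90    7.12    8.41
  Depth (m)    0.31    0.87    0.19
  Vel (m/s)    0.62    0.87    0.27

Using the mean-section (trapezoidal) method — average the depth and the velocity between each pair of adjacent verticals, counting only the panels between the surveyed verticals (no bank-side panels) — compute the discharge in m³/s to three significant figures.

Panel 1-2: Δb = 6.22 m, d̄ = (0.31+0.87)/2 = 0.59, v̄ = (0.62+0.87)/2 = 0.745 → q = 6.22×0.59×0.745 = 2.734 m³/s
Panel 2-3: Δb = 1.29 m, d̄ = (0.87+0.19)/2 = 0.53, v̄ = (0.87+0.27)/2 = 0.57 → q = 1.29×0.53×0.57 = 0.3897 m³/s
Q = Σ q = 3.124 m³/s

3.12 m³/s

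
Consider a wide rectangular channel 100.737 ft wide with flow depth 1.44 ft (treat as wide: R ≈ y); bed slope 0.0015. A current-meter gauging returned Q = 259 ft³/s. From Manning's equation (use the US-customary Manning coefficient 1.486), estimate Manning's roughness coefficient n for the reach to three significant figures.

A = b·y = 100.737 × 1.44 = 145.1 ft²
Wide channel: R ≈ y = 1.44 ft
n = (1.486/Q)·A·R^(2/3)·S^(1/2) = (1.486/259) × 145.1 × 1.275 × 0.03873 = 0.04110

0.0411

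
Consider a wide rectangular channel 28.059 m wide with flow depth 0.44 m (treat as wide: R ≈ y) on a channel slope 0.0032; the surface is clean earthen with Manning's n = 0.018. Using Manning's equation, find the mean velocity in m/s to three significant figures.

1.82 m/s

A = b·y = 28.059 × 0.44 = 12.35 m²
Wide channel: R ≈ y = 0.44 m
Q = (1/n)·A·R^(2/3)·S^(1/2) = (1/0.018) × 12.35 × 0.4400^(2/3) × 0.0032^(1/2) = 22.45 m³/s
V = Q/A = 22.45/12.35 = 1.818 m/s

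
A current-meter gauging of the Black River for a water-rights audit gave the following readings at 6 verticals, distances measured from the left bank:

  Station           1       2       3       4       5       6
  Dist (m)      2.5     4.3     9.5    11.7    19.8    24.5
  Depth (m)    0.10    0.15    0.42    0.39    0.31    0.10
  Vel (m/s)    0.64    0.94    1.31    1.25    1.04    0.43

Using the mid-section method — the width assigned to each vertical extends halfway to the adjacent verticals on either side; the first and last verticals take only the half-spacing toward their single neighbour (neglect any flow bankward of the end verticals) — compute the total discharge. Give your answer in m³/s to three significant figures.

w_1 = (4.3 − 2.5)/2 = 0.9 m; q_1 = 0.64 × 0.10 × 0.9 = 0.05760 m³/s
w_2 = (9.5 − 2.5)/2 = 3.5 m; q_2 = 0.94 × 0.15 × 3.5 = 0.4935 m³/s
w_3 = (11.7 − 4.3)/2 = 3.7 m; q_3 = 1.31 × 0.42 × 3.7 = 2.036 m³/s
w_4 = (19.8 − 9.5)/2 = 5.15 m; q_4 = 1.25 × 0.39 × 5.15 = 2.511 m³/s
w_5 = (24.5 − 11.7)/2 = 6.4 m; q_5 = 1.04 × 0.31 × 6.4 = 2.063 m³/s
w_6 = (24.5 − 19.8)/2 = 2.35 m; q_6 = 0.43 × 0.10 × 2.35 = 0.1011 m³/s
Q = Σ qᵢ = 7.262 m³/s

7.26 m³/s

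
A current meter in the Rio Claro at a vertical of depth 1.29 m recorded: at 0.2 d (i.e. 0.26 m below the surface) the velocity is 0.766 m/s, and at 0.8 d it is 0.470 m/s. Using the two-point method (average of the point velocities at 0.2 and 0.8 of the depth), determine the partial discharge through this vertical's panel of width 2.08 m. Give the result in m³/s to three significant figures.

1.66 m³/s

v̄ = (0.766 + 0.470) / 2 = 0.6180 m/s
q = v̄ × d × w = 0.6180 × 1.29 × 2.08 = 1.658 m³/s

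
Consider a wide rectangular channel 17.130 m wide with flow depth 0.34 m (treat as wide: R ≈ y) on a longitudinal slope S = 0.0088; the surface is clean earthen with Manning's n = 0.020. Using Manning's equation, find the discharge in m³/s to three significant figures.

A = b·y = 17.130 × 0.34 = 5.824 m²
Wide channel: R ≈ y = 0.34 m
Q = (1/n)·A·R^(2/3)·S^(1/2) = (1/0.020) × 5.824 × 0.3400^(2/3) × 0.0088^(1/2) = 13.31 m³/s

13.3 m³/s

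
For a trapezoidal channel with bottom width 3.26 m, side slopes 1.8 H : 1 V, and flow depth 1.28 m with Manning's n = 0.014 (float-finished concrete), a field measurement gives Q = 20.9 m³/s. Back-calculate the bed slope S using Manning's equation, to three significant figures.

0.00215

A = (b + z·y)·y = (3.26 + 1.8×1.28)×1.28 = 7.122 m²
P = b + 2y√(1+z²) = 3.26 + 2×1.28×√(1+1.8²) = 8.531 m
R = A/P = 7.122/8.531 = 0.8348 m
S = (Q·n / (1·A·R^(2/3)))² = (20.9×0.014 / (1×7.122×0.8866))² = 0.002147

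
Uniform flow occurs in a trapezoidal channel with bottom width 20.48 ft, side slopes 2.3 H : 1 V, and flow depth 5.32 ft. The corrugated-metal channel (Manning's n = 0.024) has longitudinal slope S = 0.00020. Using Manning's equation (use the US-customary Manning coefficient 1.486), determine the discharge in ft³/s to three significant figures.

A = (b + z·y)·y = (20.48 + 2.3×5.32)×5.32 = 174.0 ft²
P = b + 2y√(1+z²) = 20.48 + 2×5.32×√(1+2.3²) = 47.16 ft
R = A/P = 174.0/47.16 = 3.690 ft
Q = (1.486/n)·A·R^(2/3)·S^(1/2) = (1.486/0.024) × 174.0 × 3.690^(2/3) × 0.00020^(1/2) = 363.9 ft³/s

364 ft³/s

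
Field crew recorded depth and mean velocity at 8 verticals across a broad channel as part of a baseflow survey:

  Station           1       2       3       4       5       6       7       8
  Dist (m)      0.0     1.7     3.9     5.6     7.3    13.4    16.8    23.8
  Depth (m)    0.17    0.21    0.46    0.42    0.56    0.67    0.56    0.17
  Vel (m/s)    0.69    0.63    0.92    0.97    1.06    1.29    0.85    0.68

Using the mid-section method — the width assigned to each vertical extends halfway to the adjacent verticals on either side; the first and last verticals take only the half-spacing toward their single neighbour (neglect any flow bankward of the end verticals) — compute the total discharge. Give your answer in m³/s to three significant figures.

w_1 = (1.7 − 0.0)/2 = 0.85 m; q_1 = 0.69 × 0.17 × 0.85 = 0.09971 m³/s
w_2 = (3.9 − 0.0)/2 = 1.95 m; q_2 = 0.63 × 0.21 × 1.95 = 0.2580 m³/s
w_3 = (5.6 − 1.7)/2 = 1.95 m; q_3 = 0.92 × 0.46 × 1.95 = 0.8252 m³/s
w_4 = (7.3 − 3.9)/2 = 1.7 m; q_4 = 0.97 × 0.42 × 1.7 = 0.6926 m³/s
w_5 = (13.4 − 5.6)/2 = 3.9 m; q_5 = 1.06 × 0.56 × 3.9 = 2.315 m³/s
w_6 = (16.8 − 7.3)/2 = 4.75 m; q_6 = 1.29 × 0.67 × 4.75 = 4.105 m³/s
w_7 = (23.8 − 13.4)/2 = 5.2 m; q_7 = 0.85 × 0.56 × 5.2 = 2.475 m³/s
w_8 = (23.8 − 16.8)/2 = 3.5 m; q_8 = 0.68 × 0.17 × 3.5 = 0.4046 m³/s
Q = Σ qᵢ = 11.18 m³/s

11.2 m³/s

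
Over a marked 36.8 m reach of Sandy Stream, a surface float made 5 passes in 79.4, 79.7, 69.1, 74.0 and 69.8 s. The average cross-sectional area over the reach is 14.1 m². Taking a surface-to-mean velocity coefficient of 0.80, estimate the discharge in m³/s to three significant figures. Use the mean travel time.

5.58 m³/s

t̄ = (79.4 + 79.7 + 69.1 + 74.0 + 69.8) / 5 = 74.4 s
v_surface = L / t̄ = 36.8 / 74.4 = 0.4946 m/s
v_mean = 0.80 × 0.4946 = 0.3957 m/s
Q = A × v_mean = 14.1 × 0.3957 = 5.579 m³/s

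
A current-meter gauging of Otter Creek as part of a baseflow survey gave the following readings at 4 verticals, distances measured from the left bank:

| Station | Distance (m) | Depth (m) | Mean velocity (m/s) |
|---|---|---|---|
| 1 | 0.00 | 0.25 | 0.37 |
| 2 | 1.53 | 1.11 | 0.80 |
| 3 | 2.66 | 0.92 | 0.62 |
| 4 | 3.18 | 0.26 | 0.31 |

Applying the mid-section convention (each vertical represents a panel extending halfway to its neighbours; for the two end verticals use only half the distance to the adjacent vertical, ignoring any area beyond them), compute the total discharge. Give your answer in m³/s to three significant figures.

1.74 m³/s

w_1 = (1.53 − 0.00)/2 = 0.765 m; q_1 = 0.37 × 0.25 × 0.765 = 0.07076 m³/s
w_2 = (2.66 − 0.00)/2 = 1.33 m; q_2 = 0.80 × 1.11 × 1.33 = 1.181 m³/s
w_3 = (3.18 − 1.53)/2 = 0.825 m; q_3 = 0.62 × 0.92 × 0.825 = 0.4706 m³/s
w_4 = (3.18 − 2.66)/2 = 0.26 m; q_4 = 0.31 × 0.26 × 0.26 = 0.02096 m³/s
Q = Σ qᵢ = 1.743 m³/s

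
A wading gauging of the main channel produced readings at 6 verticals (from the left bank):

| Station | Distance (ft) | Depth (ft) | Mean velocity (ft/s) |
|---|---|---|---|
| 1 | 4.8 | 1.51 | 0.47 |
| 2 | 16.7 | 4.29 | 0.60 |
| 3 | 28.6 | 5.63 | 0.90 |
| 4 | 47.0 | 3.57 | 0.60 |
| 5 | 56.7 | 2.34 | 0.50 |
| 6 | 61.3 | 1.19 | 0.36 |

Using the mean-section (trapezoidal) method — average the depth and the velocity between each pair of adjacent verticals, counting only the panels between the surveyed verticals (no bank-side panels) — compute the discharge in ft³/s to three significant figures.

145 ft³/s

Panel 1-2: Δb = 11.9 ft, d̄ = (1.51+4.29)/2 = 2.9, v̄ = (0.47+0.60)/2 = 0.535 → q = 11.9×2.9×0.535 = 18.46 ft³/s
Panel 2-3: Δb = 11.9 ft, d̄ = (4.29+5.63)/2 = 4.96, v̄ = (0.60+0.90)/2 = 0.75 → q = 11.9×4.96×0.75 = 44.27 ft³/s
Panel 3-4: Δb = 18.4 ft, d̄ = (5.63+3.57)/2 = 4.6, v̄ = (0.90+0.60)/2 = 0.75 → q = 18.4×4.6×0.75 = 63.48 ft³/s
Panel 4-5: Δb = 9.7 ft, d̄ = (3.57+2.34)/2 = 2.955, v̄ = (0.60+0.50)/2 = 0.55 → q = 9.7×2.955×0.55 = 15.76 ft³/s
Panel 5-6: Δb = 4.6 ft, d̄ = (2.34+1.19)/2 = 1.765, v̄ = (0.50+0.36)/2 = 0.43 → q = 4.6×1.765×0.43 = 3.491 ft³/s
Q = Σ q = 145.5 ft³/s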